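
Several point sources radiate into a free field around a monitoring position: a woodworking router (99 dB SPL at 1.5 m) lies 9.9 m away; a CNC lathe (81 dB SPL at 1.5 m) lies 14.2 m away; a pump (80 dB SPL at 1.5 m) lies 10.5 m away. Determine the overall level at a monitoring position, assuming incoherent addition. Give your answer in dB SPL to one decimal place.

Propagate each source to the receiver with L = L_ref − 20·log₁₀(r/r_ref), then add intensities.
woodworking router: 99 − 20·log₁₀(9.9/1.5) = 99 − 16.39 = 82.61 dB SPL.
CNC lathe: 81 − 20·log₁₀(14.2/1.5) = 81 − 19.52 = 61.48 dB SPL.
pump: 80 − 20·log₁₀(10.5/1.5) = 80 − 16.90 = 63.10 dB SPL.
Σ 10^(L/10) = 1.858e+08 → L_total = 10·log₁₀(1.858e+08) = 82.69 dB SPL.

82.7 dB SPL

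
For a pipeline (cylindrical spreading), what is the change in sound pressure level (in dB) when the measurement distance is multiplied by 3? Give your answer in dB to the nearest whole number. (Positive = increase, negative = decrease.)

A line source loses 3 dB per doubling of distance; generally ΔL = −10·log₁₀(r₂/r₁).
ΔL = −10·log₁₀(3) = -4.77 dB.

-5 dB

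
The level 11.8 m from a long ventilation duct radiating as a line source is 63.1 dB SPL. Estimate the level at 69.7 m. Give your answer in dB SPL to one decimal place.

For a line source, L₂ = L₁ − 10·log₁₀(r₂/r₁).
L₂ = 63.1 − 10·log₁₀(69.7/11.8) = 63.1 − 7.714 = 55.39 dB SPL.

55.4 dB SPL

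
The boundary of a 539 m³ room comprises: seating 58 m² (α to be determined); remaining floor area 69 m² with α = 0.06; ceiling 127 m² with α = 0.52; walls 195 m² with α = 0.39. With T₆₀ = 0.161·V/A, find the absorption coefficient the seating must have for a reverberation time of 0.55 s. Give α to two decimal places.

0.20

Required total absorption A = 0.161·539/0.55 = 157.78 m².
Absorption from the other surfaces = 69·0.06 + 127·0.52 + 195·0.39 = 146.23 m², so the seating must supply 11.55 m² over 58 m².
α = 11.55/58 = 0.199.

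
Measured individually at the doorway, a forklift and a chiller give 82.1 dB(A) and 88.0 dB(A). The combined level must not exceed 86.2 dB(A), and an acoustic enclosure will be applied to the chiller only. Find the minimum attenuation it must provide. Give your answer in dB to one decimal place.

3.9 dB

Fixed contribution from the other source: Σ 10^(L/10) = 10^(82.1/10) = 1.622e+08 (82.10 dB(A)).
The limit corresponds to 10^(86.2/10) = 4.169e+08; subtracting the fixed part leaves 2.547e+08 for the chiller, i.e. 84.06 dB(A).
Required insertion loss = 88.0 − 84.06 = 3.94 dB.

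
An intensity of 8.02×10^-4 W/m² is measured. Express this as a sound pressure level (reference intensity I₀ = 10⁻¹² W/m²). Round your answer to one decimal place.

I/I₀ = 8.02×10^-4/10⁻¹² = 8.02×10^8, and L = 10·log₁₀(I/I₀).
L = 10·(0.9042 + 8) = 89.04 dB.

89.0 dB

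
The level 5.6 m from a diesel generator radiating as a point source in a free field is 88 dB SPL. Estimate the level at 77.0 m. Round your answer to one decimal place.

65.2 dB SPL

Spherical spreading from a point source gives a 20·log₁₀(r₂/r₁) drop.
L₂ = 88 − 20·log₁₀(77.0/5.6) = 88 − 22.766 = 65.23 dB SPL.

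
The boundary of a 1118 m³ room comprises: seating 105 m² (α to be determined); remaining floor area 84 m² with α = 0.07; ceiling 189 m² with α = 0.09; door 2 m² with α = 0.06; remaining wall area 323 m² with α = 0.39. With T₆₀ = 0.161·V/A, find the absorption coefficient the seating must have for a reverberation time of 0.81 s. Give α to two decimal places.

From T₆₀ = 0.161·V/A, the target T₆₀ = 0.81 s needs A = 0.161·1118/0.81 = 222.22 m².
Absorption from the other surfaces = 84·0.07 + 189·0.09 + 2·0.06 + 323·0.39 = 148.98 m², so the seating must supply 73.24 m² over 105 m².
α = 73.24/105 = 0.698.

0.70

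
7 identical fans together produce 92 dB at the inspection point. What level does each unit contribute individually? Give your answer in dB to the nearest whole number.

84 dB

For N identical incoherent sources L_total = L₁ + 10·log₁₀ N, so L₁ = 92 − 10·log₁₀(7) = 92 − 8.451.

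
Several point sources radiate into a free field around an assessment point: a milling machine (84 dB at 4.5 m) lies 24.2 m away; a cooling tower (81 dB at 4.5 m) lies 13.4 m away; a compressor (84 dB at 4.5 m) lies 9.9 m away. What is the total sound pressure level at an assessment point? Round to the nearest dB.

79 dB

Apply inverse-square spreading to bring every level to the receiver, then sum 10^(L/10).
milling machine: 84 − 20·log₁₀(24.2/4.5) = 84 − 14.61 = 69.39 dB.
cooling tower: 81 − 20·log₁₀(13.4/4.5) = 81 − 9.48 = 71.52 dB.
compressor: 84 − 20·log₁₀(9.9/4.5) = 84 − 6.85 = 77.15 dB.
Σ 10^(L/10) = 7.478e+07 → L_total = 10·log₁₀(7.478e+07) = 78.74 dB.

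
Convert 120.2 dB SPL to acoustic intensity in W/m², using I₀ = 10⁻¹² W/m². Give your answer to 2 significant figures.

L = 10·log₁₀(I/I₀) ⇒ I = I₀·10^(L/10) = 10⁻¹² × 10^12.02.

1.0 W/m²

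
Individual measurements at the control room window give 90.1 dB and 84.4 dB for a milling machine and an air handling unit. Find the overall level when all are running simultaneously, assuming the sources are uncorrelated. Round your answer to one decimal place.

91.1 dB

Incoherent sources combine by intensity addition: L_total = 10·log₁₀(Σ 10^(L_i/10)).
Σ 10^(L/10) = 10^(90.1/10) + 10^(84.4/10) = 1.299e+09.
L_total = 10·log₁₀(1.299e+09) = 91.14 dB.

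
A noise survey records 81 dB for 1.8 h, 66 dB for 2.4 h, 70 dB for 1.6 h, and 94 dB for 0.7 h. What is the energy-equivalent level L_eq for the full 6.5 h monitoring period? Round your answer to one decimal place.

84.9 dB

L_eq = 10·log₁₀[(1/T)·Σ tᵢ·10^(Lᵢ/10)] with T = 6.5 h.
Σ tᵢ·10^(Lᵢ/10) = 1.8·10^(81/10) + 2.4·10^(66/10) + 1.6·10^(70/10) + 0.7·10^(94/10) = 2.010e+09.
L_eq = 10·log₁₀(2.010e+09/6.5) = 84.90 dB.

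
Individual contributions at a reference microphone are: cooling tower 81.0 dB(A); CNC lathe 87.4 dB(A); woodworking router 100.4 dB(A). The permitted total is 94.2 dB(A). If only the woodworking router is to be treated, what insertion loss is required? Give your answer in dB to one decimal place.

7.5 dB

The untreated sources together contribute 10^(81.0/10) + 10^(87.4/10) = 6.754e+08, i.e. 88.30 dB(A).
The limit corresponds to 10^(94.2/10) = 2.630e+09; subtracting the fixed part leaves 1.955e+09 for the woodworking router, i.e. 92.91 dB(A).
So the woodworking router must be reduced from 100.4 to 92.91 dB(A): IL = 7.49 dB.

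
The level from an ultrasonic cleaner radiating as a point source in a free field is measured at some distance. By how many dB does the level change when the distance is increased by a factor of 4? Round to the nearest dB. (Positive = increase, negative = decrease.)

-12 dB

With spherical spreading the level changes by −20·log₁₀(r₂/r₁).
ΔL = −20·log₁₀(4) = -12.04 dB.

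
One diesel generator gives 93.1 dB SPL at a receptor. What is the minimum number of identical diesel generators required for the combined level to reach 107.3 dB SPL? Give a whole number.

Need L₁ + 10·log₁₀ N ≥ 107.3, i.e. log₁₀ N ≥ 1.42.
N ≥ 10^(14.2/10) = 26.303, so N = 27.

27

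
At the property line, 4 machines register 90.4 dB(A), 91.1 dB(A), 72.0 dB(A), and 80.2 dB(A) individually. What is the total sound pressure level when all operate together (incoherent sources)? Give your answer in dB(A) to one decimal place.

For uncorrelated sources the intensities add, so convert each level to linear form, sum, and take 10·log₁₀ of the total.
Σ 10^(L/10) = 10^(90.4/10) + 10^(91.1/10) + 10^(72.0/10) + 10^(80.2/10) = 2.505e+09.
L_total = 10·log₁₀(2.505e+09) = 93.99 dB(A).

94.0 dB(A)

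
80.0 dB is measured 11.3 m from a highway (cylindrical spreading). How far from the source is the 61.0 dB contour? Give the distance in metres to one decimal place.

897.6 m

For a line source L₁ − L₂ = 10·log₁₀(r₂/r₁), so r₂ = r₁·10^((L₁−L₂)/10).
r₂ = 11.3·10^((80.0−61.0)/10) = 11.3·10^(19.0/10) = 897.59 m.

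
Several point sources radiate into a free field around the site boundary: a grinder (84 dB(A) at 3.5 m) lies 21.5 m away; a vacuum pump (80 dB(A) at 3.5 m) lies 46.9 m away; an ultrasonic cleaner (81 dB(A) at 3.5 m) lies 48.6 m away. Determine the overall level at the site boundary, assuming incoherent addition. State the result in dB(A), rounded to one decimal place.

69.0 dB(A)

First find each source's level at the receiver (point-source: −20·log₁₀(r/r_ref)), then combine on an intensity basis.
grinder: 84 − 20·log₁₀(21.5/3.5) = 84 − 15.77 = 68.23 dB(A).
vacuum pump: 80 − 20·log₁₀(46.9/3.5) = 80 − 22.54 = 57.46 dB(A).
ultrasonic cleaner: 81 − 20·log₁₀(48.6/3.5) = 81 − 22.85 = 58.15 dB(A).
Σ 10^(L/10) = 7.867e+06 → L_total = 10·log₁₀(7.867e+06) = 68.96 dB(A).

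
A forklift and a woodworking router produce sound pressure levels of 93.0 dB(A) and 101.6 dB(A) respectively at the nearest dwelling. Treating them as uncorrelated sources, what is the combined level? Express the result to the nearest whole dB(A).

For uncorrelated sources the intensities add, so convert each level to linear form, sum, and take 10·log₁₀ of the total.
Σ 10^(L/10) = 10^(93.0/10) + 10^(101.6/10) = 1.645e+10.
L_total = 10·log₁₀(1.645e+10) = 102.16 dB(A).

102 dB(A)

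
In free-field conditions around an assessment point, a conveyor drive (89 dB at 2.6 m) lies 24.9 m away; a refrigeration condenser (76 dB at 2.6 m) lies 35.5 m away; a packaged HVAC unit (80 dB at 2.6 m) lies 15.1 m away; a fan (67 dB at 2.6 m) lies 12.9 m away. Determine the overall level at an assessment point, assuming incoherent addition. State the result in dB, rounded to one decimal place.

70.8 dB

Apply inverse-square spreading to bring every level to the receiver, then sum 10^(L/10).
conveyor drive: 89 − 20·log₁₀(24.9/2.6) = 89 − 19.62 = 69.38 dB.
refrigeration condenser: 76 − 20·log₁₀(35.5/2.6) = 76 − 22.71 = 53.29 dB.
packaged HVAC unit: 80 − 20·log₁₀(15.1/2.6) = 80 − 15.28 = 64.72 dB.
fan: 67 − 20·log₁₀(12.9/2.6) = 67 − 13.91 = 53.09 dB.
Σ 10^(L/10) = 1.204e+07 → L_total = 10·log₁₀(1.204e+07) = 70.81 dB.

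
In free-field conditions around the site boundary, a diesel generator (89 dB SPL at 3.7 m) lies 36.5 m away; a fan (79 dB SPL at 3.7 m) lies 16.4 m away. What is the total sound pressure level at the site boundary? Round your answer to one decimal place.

Apply inverse-square spreading to bring every level to the receiver, then sum 10^(L/10).
diesel generator: 89 − 20·log₁₀(36.5/3.7) = 89 − 19.88 = 69.12 dB SPL.
fan: 79 − 20·log₁₀(16.4/3.7) = 79 − 12.93 = 66.07 dB SPL.
Σ 10^(L/10) = 1.221e+07 → L_total = 10·log₁₀(1.221e+07) = 70.87 dB SPL.

70.9 dB SPL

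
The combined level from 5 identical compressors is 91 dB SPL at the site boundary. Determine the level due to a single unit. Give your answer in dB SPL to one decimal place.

5 equal contributions raise the level by 10·log₁₀ 5 = 6.990 dB, so each unit alone gives 91 − 6.990.

84.0 dB SPL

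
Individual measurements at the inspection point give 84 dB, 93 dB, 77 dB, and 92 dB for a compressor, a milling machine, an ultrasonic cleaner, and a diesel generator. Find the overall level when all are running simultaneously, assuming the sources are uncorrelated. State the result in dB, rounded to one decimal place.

95.9 dB

For uncorrelated sources the intensities add, so convert each level to linear form, sum, and take 10·log₁₀ of the total.
Σ 10^(L/10) = 10^(84/10) + 10^(93/10) + 10^(77/10) + 10^(92/10) = 3.881e+09.
L_total = 10·log₁₀(3.881e+09) = 95.89 dB.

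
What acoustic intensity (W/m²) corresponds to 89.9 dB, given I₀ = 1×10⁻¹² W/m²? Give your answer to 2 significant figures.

I/I₀ = 10^(89.9/10) = 9.772e+08, so I = 9.772e+08 × 10⁻¹² W/m².

0.00098 W/m²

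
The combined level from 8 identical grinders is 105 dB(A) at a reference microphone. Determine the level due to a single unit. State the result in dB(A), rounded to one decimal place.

8 equal contributions raise the level by 10·log₁₀ 8 = 9.031 dB, so each unit alone gives 105 − 9.031.

96.0 dB(A)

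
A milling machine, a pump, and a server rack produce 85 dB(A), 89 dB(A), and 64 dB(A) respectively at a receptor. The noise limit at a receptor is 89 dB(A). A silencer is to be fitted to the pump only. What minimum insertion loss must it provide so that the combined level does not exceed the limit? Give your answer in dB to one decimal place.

2.2 dB

Everything except the pump sums to 10^(85/10) + 10^(64/10) = 3.187e+08 in linear terms, 85.03 dB(A).
The limit corresponds to 10^(89/10) = 7.943e+08; subtracting the fixed part leaves 4.756e+08 for the pump, i.e. 86.77 dB(A).
So the pump must be reduced from 89 to 86.77 dB(A): IL = 2.23 dB.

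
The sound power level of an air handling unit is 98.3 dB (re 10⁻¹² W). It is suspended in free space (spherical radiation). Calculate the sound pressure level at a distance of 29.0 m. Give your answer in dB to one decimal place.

The power spreads over a sphere of area 4π·r², so L_p = L_w − 10·log₁₀(4π·r²).
4π·r² = 1.057e+04 m², 10·log₁₀ of that is 40.240 dB.
L_p = 98.3 − 40.240 = 58.06 dB.

58.1 dB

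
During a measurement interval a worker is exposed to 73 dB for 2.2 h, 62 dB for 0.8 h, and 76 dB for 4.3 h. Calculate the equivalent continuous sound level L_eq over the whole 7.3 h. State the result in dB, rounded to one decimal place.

Weight each interval's intensity by its duration and average over T = 7.3 h:
Σ tᵢ·10^(Lᵢ/10) = 2.2·10^(73/10) + 0.8·10^(62/10) + 4.3·10^(76/10) = 2.163e+08.
L_eq = 10·log₁₀(2.163e+08/7.3) = 74.72 dB.

74.7 dB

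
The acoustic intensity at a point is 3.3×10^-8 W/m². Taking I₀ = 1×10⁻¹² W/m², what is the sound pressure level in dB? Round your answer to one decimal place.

Dividing by I₀ shifts the exponent by 12: I/I₀ = 3.3×10^4.
L = 10·(0.5185 + 4) = 45.19 dB.

45.2 dB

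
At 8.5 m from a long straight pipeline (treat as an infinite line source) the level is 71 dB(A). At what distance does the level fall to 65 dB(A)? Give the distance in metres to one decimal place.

The 6.0 dB drop corresponds to a distance ratio of 10^(6.0/10) for a line source.
r₂ = 8.5·10^((71−65)/10) = 8.5·10^(6.0/10) = 33.84 m.

33.8 m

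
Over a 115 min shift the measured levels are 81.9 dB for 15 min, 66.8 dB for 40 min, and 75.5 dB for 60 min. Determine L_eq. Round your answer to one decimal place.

Weight each interval's intensity by its duration and average over T = 115 min:
Σ tᵢ·10^(Lᵢ/10) = 15·10^(81.9/10) + 40·10^(66.8/10) + 60·10^(75.5/10) = 4.644e+09.
L_eq = 10·log₁₀(4.644e+09/115) = 76.06 dB.

76.1 dB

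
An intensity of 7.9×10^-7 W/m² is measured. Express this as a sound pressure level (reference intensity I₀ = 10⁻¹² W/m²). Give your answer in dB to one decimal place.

59.0 dB

I/I₀ = 7.9×10^-7/10⁻¹² = 7.9×10^5, and L = 10·log₁₀(I/I₀).
L = 10·(0.8976 + 5) = 58.98 dB.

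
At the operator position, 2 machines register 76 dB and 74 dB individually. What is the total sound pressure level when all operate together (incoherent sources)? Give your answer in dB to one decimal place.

78.1 dB

Incoherent sources combine by intensity addition: L_total = 10·log₁₀(Σ 10^(L_i/10)).
Σ 10^(L/10) = 10^(76/10) + 10^(74/10) = 6.493e+07.
L_total = 10·log₁₀(6.493e+07) = 78.12 dB.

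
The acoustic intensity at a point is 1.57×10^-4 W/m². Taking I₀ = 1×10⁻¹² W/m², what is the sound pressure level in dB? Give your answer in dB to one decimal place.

82.0 dB

Dividing by I₀ shifts the exponent by 12: I/I₀ = 1.57×10^8.
L = 10·(0.1959 + 8) = 81.96 dB.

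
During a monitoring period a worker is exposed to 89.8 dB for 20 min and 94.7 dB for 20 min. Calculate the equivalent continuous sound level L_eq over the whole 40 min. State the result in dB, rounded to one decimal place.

L_eq = 10·log₁₀[(1/T)·Σ tᵢ·10^(Lᵢ/10)] with T = 40 min.
Σ tᵢ·10^(Lᵢ/10) = 20·10^(89.8/10) + 20·10^(94.7/10) = 7.812e+10.
L_eq = 10·log₁₀(7.812e+10/40) = 92.91 dB.

92.9 dB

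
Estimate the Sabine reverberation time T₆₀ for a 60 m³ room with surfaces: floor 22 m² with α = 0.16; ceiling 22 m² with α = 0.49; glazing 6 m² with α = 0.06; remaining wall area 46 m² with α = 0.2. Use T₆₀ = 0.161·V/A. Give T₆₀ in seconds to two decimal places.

Total absorption A = 22·0.16 + 22·0.49 + 6·0.06 + 46·0.2 = 23.86 m² sabins.
T₆₀ = 0.161·V/A = 0.161·60/23.86 = 0.405 s.

0.40 s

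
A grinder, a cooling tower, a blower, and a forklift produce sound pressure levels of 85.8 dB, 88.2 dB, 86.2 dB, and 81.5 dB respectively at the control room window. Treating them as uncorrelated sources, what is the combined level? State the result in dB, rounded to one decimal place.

92.0 dB

For uncorrelated sources the intensities add, so convert each level to linear form, sum, and take 10·log₁₀ of the total.
Σ 10^(L/10) = 10^(85.8/10) + 10^(88.2/10) + 10^(86.2/10) + 10^(81.5/10) = 1.599e+09.
L_total = 10·log₁₀(1.599e+09) = 92.04 dB.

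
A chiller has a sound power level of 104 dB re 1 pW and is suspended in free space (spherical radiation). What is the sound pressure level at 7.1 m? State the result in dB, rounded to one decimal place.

L_p = L_w − 10·log₁₀(4π·r²) with r = 7.1 m.
4π·r² = 633.5 m², 10·log₁₀ of that is 28.017 dB.
L_p = 104 − 28.017 = 75.98 dB.

76.0 dB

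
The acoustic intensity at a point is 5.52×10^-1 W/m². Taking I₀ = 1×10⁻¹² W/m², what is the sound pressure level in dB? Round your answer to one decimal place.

117.4 dB

I/I₀ = 5.52×10^-1/10⁻¹² = 5.52×10^11, and L = 10·log₁₀(I/I₀).
L = 10·(0.7419 + 11) = 117.42 dB.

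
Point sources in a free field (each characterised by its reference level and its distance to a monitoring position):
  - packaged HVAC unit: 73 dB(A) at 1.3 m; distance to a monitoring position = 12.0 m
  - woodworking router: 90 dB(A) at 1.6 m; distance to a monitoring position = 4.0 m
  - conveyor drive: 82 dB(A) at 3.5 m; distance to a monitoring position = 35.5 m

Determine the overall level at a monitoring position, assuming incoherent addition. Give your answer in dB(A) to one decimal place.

Apply inverse-square spreading to bring every level to the receiver, then sum 10^(L/10).
packaged HVAC unit: 73 − 20·log₁₀(12.0/1.3) = 73 − 19.30 = 53.70 dB(A).
woodworking router: 90 − 20·log₁₀(4.0/1.6) = 90 − 7.96 = 82.04 dB(A).
conveyor drive: 82 − 20·log₁₀(35.5/3.5) = 82 − 20.12 = 61.88 dB(A).
Σ 10^(L/10) = 1.618e+08 → L_total = 10·log₁₀(1.618e+08) = 82.09 dB(A).

82.1 dB(A)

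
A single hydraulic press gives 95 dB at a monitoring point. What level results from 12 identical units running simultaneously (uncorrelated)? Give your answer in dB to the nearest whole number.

106 dB

N identical incoherent sources raise the level by 10·log₁₀ N.
L_total = 95 + 10·log₁₀(12) = 95 + 10.792 = 105.79 dB.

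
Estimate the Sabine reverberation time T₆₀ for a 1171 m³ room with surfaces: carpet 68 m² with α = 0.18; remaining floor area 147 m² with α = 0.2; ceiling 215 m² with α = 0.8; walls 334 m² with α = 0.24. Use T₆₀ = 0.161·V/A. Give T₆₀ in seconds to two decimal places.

0.64 s

Total absorption A = 68·0.18 + 147·0.2 + 215·0.8 + 334·0.24 = 293.80 m² sabins.
T₆₀ = 0.161 × 1171 / 293.80 = 0.642 s.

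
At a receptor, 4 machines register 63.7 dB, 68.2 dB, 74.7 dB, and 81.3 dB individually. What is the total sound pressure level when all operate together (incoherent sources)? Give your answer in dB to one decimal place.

Incoherent sources combine by intensity addition: L_total = 10·log₁₀(Σ 10^(L_i/10)).
Σ 10^(L/10) = 10^(63.7/10) + 10^(68.2/10) + 10^(74.7/10) + 10^(81.3/10) = 1.734e+08.
L_total = 10·log₁₀(1.734e+08) = 82.39 dB.

82.4 dB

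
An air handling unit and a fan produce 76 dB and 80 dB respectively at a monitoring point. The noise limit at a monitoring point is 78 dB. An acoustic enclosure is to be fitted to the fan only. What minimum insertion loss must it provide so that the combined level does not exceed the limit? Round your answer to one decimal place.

6.3 dB

Fixed contribution from the other source: Σ 10^(L/10) = 10^(76/10) = 3.981e+07 (76.00 dB).
The limit corresponds to 10^(78/10) = 6.310e+07; subtracting the fixed part leaves 2.329e+07 for the fan, i.e. 73.67 dB.
Required insertion loss = 80 − 73.67 = 6.33 dB.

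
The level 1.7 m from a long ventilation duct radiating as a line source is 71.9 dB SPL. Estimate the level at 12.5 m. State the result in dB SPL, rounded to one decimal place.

63.2 dB SPL

Line-source attenuation: ΔL = 10·log₁₀(r₂/r₁) = 10·log₁₀(12.5/1.7) = 8.665 dB.
L₂ = 71.9 − 10·log₁₀(12.5/1.7) = 71.9 − 8.665 = 63.24 dB SPL.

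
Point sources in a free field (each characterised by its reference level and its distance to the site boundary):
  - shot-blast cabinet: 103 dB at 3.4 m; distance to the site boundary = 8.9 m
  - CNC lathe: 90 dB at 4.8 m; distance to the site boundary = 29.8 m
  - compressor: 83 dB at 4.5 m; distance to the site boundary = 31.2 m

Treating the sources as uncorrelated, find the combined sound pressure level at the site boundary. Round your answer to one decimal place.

94.7 dB

First find each source's level at the receiver (point-source: −20·log₁₀(r/r_ref)), then combine on an intensity basis.
shot-blast cabinet: 103 − 20·log₁₀(8.9/3.4) = 103 − 8.36 = 94.64 dB.
CNC lathe: 90 − 20·log₁₀(29.8/4.8) = 90 − 15.86 = 74.14 dB.
compressor: 83 − 20·log₁₀(31.2/4.5) = 83 − 16.82 = 66.18 dB.
Σ 10^(L/10) = 2.942e+09 → L_total = 10·log₁₀(2.942e+09) = 94.69 dB.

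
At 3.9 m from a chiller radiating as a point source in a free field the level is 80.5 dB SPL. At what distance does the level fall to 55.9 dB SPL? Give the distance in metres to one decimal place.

66.2 m

For a point source L₁ − L₂ = 20·log₁₀(r₂/r₁), so r₂ = r₁·10^((L₁−L₂)/20).
r₂ = 3.9·10^((80.5−55.9)/20) = 3.9·10^(24.6/20) = 66.23 m.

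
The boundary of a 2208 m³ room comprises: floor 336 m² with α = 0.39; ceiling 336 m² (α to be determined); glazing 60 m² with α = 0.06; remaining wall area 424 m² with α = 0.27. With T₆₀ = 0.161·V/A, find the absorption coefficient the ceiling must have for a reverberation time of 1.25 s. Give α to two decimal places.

0.10

From T₆₀ = 0.161·V/A, the target T₆₀ = 1.25 s needs A = 0.161·2208/1.25 = 284.39 m².
Absorption from the other surfaces = 336·0.39 + 60·0.06 + 424·0.27 = 249.12 m², so the ceiling must supply 35.27 m² over 336 m².
α = 35.27/336 = 0.105.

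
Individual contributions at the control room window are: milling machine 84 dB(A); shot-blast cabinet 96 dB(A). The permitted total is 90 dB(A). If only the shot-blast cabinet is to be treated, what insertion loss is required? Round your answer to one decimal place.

The untreated sources together contribute 10^(84/10) = 2.512e+08, i.e. 84.00 dB(A).
To meet 90 dB(A) overall, the treated shot-blast cabinet may contribute at most 10^(90/10) − 2.512e+08 = 7.488e+08, i.e. 88.74 dB(A).
So the shot-blast cabinet must be reduced from 96 to 88.74 dB(A): IL = 7.26 dB.

7.3 dB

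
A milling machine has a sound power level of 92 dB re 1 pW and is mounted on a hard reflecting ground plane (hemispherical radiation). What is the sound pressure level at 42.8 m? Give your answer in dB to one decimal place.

51.4 dB

Free-field hemispherical radiation: L_p = L_w − 10·log₁₀(2π·r²), r = 42.8 m.
2π·r² = 1.151e+04 m², 10·log₁₀ of that is 40.611 dB.
L_p = 92 − 40.611 = 51.39 dB.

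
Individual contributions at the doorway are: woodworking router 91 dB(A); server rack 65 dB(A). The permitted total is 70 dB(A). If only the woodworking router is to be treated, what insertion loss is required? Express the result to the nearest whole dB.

The untreated sources together contribute 10^(65/10) = 3.162e+06, i.e. 65.00 dB(A).
To meet 70 dB(A) overall, the treated woodworking router may contribute at most 10^(70/10) − 3.162e+06 = 6.838e+06, i.e. 68.35 dB(A).
So the woodworking router must be reduced from 91 to 68.35 dB(A): IL = 22.65 dB.

23 dB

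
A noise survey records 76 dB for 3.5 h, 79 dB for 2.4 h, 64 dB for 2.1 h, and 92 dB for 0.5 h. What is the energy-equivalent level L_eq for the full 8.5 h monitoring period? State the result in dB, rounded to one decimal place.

81.2 dB

Weight each interval's intensity by its duration and average over T = 8.5 h:
Σ tᵢ·10^(Lᵢ/10) = 3.5·10^(76/10) + 2.4·10^(79/10) + 2.1·10^(64/10) + 0.5·10^(92/10) = 1.128e+09.
L_eq = 10·log₁₀(1.128e+09/8.5) = 81.23 dB.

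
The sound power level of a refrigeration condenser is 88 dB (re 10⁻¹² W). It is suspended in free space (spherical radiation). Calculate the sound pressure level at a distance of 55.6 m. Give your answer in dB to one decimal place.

Free-field spherical radiation: L_p = L_w − 10·log₁₀(4π·r²), r = 55.6 m.
4π·r² = 3.885e+04 m², 10·log₁₀ of that is 45.894 dB.
L_p = 88 − 45.894 = 42.11 dB.

42.1 dB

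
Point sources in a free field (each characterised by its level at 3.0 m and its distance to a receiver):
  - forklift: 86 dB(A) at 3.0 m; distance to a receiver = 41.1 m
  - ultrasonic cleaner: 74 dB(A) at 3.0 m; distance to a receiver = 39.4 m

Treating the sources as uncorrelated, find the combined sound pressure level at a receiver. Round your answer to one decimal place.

63.6 dB(A)

Propagate each source to the receiver with L = L_ref − 20·log₁₀(r/r_ref), then add intensities.
forklift: 86 − 20·log₁₀(41.1/3.0) = 86 − 22.73 = 63.27 dB(A).
ultrasonic cleaner: 74 − 20·log₁₀(39.4/3.0) = 74 − 22.37 = 51.63 dB(A).
Σ 10^(L/10) = 2.267e+06 → L_total = 10·log₁₀(2.267e+06) = 63.55 dB(A).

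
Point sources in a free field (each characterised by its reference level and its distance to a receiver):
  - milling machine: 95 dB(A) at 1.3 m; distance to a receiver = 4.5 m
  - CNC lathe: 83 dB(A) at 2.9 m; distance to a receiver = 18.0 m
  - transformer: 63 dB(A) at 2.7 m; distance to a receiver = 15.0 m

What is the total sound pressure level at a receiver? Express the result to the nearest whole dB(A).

Propagate each source to the receiver with L = L_ref − 20·log₁₀(r/r_ref), then add intensities.
milling machine: 95 − 20·log₁₀(4.5/1.3) = 95 − 10.79 = 84.21 dB(A).
CNC lathe: 83 − 20·log₁₀(18.0/2.9) = 83 − 15.86 = 67.14 dB(A).
transformer: 63 − 20·log₁₀(15.0/2.7) = 63 − 14.89 = 48.11 dB(A).
Σ 10^(L/10) = 2.692e+08 → L_total = 10·log₁₀(2.692e+08) = 84.30 dB(A).

84 dB(A)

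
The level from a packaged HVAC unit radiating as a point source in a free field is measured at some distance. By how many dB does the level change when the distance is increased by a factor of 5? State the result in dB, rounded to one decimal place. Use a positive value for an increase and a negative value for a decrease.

-14.0 dB

With spherical spreading the level changes by −20·log₁₀(r₂/r₁).
ΔL = −20·log₁₀(5) = -13.98 dB.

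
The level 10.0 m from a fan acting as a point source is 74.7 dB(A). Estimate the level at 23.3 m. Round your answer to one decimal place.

Spherical spreading from a point source gives a 20·log₁₀(r₂/r₁) drop.
L₂ = 74.7 − 20·log₁₀(23.3/10.0) = 74.7 − 7.347 = 67.35 dB(A).

67.4 dB(A)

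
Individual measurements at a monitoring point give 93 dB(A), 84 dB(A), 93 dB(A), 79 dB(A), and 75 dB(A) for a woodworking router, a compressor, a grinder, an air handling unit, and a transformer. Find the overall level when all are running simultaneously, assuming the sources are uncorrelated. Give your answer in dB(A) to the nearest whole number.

Incoherent sources combine by intensity addition: L_total = 10·log₁₀(Σ 10^(L_i/10)).
Σ 10^(L/10) = 10^(93/10) + 10^(84/10) + 10^(93/10) + 10^(79/10) + 10^(75/10) = 4.353e+09.
L_total = 10·log₁₀(4.353e+09) = 96.39 dB(A).

96 dB(A)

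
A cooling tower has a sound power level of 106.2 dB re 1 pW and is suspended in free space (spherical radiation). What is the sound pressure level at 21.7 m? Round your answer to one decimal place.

The power spreads over a sphere of area 4π·r², so L_p = L_w − 10·log₁₀(4π·r²).
4π·r² = 5917 m², 10·log₁₀ of that is 37.721 dB.
L_p = 106.2 − 37.721 = 68.48 dB.

68.5 dB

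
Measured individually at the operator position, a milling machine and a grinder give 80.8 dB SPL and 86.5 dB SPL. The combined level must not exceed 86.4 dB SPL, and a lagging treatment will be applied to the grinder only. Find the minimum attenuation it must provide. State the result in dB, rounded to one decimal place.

1.5 dB

Everything except the grinder sums to 10^(80.8/10) = 1.202e+08 in linear terms, 80.80 dB SPL.
The limit corresponds to 10^(86.4/10) = 4.365e+08; subtracting the fixed part leaves 3.163e+08 for the grinder, i.e. 85.00 dB SPL.
So the grinder must be reduced from 86.5 to 85.00 dB SPL: IL = 1.50 dB.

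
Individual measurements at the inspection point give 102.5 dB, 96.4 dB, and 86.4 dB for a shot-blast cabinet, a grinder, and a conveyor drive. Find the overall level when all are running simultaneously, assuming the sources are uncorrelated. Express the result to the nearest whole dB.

104 dB

Incoherent sources combine by intensity addition: L_total = 10·log₁₀(Σ 10^(L_i/10)).
Σ 10^(L/10) = 10^(102.5/10) + 10^(96.4/10) + 10^(86.4/10) = 2.258e+10.
L_total = 10·log₁₀(2.258e+10) = 103.54 dB.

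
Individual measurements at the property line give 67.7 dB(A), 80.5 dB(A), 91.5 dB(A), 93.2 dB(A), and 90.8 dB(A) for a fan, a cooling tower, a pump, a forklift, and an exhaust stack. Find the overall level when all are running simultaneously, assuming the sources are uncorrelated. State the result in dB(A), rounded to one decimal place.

For uncorrelated sources the intensities add, so convert each level to linear form, sum, and take 10·log₁₀ of the total.
Σ 10^(L/10) = 10^(67.7/10) + 10^(80.5/10) + 10^(91.5/10) + 10^(93.2/10) + 10^(90.8/10) = 4.822e+09.
L_total = 10·log₁₀(4.822e+09) = 96.83 dB(A).

96.8 dB(A)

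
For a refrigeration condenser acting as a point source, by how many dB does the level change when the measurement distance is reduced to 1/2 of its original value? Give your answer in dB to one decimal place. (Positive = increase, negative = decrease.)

With spherical spreading the level changes by −20·log₁₀(r₂/r₁).
ΔL = −20·log₁₀(0.5) = +6.02 dB.

+6.0 dB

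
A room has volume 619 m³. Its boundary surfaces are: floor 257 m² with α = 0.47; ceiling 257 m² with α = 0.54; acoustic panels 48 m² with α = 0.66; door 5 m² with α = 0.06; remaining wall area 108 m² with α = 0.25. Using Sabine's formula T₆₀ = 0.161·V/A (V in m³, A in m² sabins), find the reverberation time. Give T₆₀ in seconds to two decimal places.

Total absorption A = 257·0.47 + 257·0.54 + 48·0.66 + 5·0.06 + 108·0.25 = 318.55 m² sabins.
T₆₀ = 0.161 × 619 / 318.55 = 0.313 s.

0.31 s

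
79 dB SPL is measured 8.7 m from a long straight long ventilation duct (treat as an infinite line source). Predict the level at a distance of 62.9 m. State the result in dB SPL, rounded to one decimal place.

70.4 dB SPL

Line-source attenuation: ΔL = 10·log₁₀(r₂/r₁) = 10·log₁₀(62.9/8.7) = 8.591 dB.
L₂ = 79 − 10·log₁₀(62.9/8.7) = 79 − 8.591 = 70.41 dB SPL.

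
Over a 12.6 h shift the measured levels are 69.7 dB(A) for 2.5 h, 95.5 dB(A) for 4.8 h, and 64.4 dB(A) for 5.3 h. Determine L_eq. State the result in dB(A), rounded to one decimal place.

The energy average is taken in the linear domain: L_eq = 10·log₁₀[(Σ tᵢ·10^(Lᵢ/10))/T], T = 12.6 h.
Σ tᵢ·10^(Lᵢ/10) = 2.5·10^(69.7/10) + 4.8·10^(95.5/10) + 5.3·10^(64.4/10) = 1.707e+10.
L_eq = 10·log₁₀(1.707e+10/12.6) = 91.32 dB(A).

91.3 dB(A)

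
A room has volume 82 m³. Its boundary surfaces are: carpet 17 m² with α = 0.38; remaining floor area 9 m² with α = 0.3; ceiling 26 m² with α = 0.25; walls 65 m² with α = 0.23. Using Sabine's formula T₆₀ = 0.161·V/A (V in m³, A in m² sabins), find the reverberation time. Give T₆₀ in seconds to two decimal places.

0.43 s

Summing Sᵢαᵢ: 17·0.38 + 9·0.3 + 26·0.25 + 65·0.23 = 30.61 m².
T₆₀ = 0.161 × 82 / 30.61 = 0.431 s.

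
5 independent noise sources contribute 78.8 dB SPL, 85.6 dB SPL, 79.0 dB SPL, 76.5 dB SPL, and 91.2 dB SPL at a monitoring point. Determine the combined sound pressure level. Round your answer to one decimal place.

Incoherent sources combine by intensity addition: L_total = 10·log₁₀(Σ 10^(L_i/10)).
Σ 10^(L/10) = 10^(78.8/10) + 10^(85.6/10) + 10^(79.0/10) + 10^(76.5/10) + 10^(91.2/10) = 1.881e+09.
L_total = 10·log₁₀(1.881e+09) = 92.74 dB SPL.

92.7 dB SPL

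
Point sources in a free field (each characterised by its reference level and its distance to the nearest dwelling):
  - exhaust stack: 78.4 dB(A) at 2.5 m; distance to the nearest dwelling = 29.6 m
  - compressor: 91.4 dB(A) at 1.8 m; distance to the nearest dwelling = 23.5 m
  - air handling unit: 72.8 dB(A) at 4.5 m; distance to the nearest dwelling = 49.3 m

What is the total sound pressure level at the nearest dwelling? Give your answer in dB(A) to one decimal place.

69.4 dB(A)

Apply inverse-square spreading to bring every level to the receiver, then sum 10^(L/10).
exhaust stack: 78.4 − 20·log₁₀(29.6/2.5) = 78.4 − 21.47 = 56.93 dB(A).
compressor: 91.4 − 20·log₁₀(23.5/1.8) = 91.4 − 22.32 = 69.08 dB(A).
air handling unit: 72.8 − 20·log₁₀(49.3/4.5) = 72.8 − 20.79 = 52.01 dB(A).
Σ 10^(L/10) = 8.751e+06 → L_total = 10·log₁₀(8.751e+06) = 69.42 dB(A).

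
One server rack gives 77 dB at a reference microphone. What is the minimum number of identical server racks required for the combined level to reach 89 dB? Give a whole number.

16

N identical sources give L₁ + 10·log₁₀ N, so require 10·log₁₀ N ≥ 89 − 77 = 12.0 dB.
N ≥ 10^(12.0/10) = 15.849, so N = 16.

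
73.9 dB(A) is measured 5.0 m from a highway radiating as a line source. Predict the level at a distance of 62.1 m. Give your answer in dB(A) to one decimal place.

Line-source attenuation: ΔL = 10·log₁₀(r₂/r₁) = 10·log₁₀(62.1/5.0) = 10.941 dB.
L₂ = 73.9 − 10·log₁₀(62.1/5.0) = 73.9 − 10.941 = 62.96 dB(A).

63.0 dB(A)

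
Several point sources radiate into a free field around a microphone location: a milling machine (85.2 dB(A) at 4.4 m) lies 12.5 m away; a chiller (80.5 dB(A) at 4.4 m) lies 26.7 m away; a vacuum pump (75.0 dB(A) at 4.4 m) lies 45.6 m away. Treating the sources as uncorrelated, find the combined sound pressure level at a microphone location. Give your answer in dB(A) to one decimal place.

Propagate each source to the receiver with L = L_ref − 20·log₁₀(r/r_ref), then add intensities.
milling machine: 85.2 − 20·log₁₀(12.5/4.4) = 85.2 − 9.07 = 76.13 dB(A).
chiller: 80.5 − 20·log₁₀(26.7/4.4) = 80.5 − 15.66 = 64.84 dB(A).
vacuum pump: 75.0 − 20·log₁₀(45.6/4.4) = 75.0 − 20.31 = 54.69 dB(A).
Σ 10^(L/10) = 4.437e+07 → L_total = 10·log₁₀(4.437e+07) = 76.47 dB(A).

76.5 dB(A)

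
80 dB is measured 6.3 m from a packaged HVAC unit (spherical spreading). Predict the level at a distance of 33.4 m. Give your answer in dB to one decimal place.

Point-source attenuation: ΔL = 20·log₁₀(r₂/r₁) = 20·log₁₀(33.4/6.3) = 14.488 dB.
L₂ = 80 − 20·log₁₀(33.4/6.3) = 80 − 14.488 = 65.51 dB.

65.5 dB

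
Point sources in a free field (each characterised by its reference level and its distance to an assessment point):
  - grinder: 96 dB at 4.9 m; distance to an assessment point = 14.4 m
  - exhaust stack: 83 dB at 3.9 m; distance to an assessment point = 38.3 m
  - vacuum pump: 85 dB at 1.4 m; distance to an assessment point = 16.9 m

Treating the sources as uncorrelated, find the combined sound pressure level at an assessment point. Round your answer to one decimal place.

86.7 dB

First find each source's level at the receiver (point-source: −20·log₁₀(r/r_ref)), then combine on an intensity basis.
grinder: 96 − 20·log₁₀(14.4/4.9) = 96 − 9.36 = 86.64 dB.
exhaust stack: 83 − 20·log₁₀(38.3/3.9) = 83 − 19.84 = 63.16 dB.
vacuum pump: 85 − 20·log₁₀(16.9/1.4) = 85 − 21.64 = 63.36 dB.
Σ 10^(L/10) = 4.652e+08 → L_total = 10·log₁₀(4.652e+08) = 86.68 dB.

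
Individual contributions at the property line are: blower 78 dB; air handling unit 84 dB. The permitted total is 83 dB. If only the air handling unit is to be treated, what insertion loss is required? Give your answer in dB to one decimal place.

Everything except the air handling unit sums to 10^(78/10) = 6.310e+07 in linear terms, 78.00 dB.
To meet 83 dB overall, the treated air handling unit may contribute at most 10^(83/10) − 6.310e+07 = 1.364e+08, i.e. 81.35 dB.
So the air handling unit must be reduced from 84 to 81.35 dB: IL = 2.65 dB.

2.7 dB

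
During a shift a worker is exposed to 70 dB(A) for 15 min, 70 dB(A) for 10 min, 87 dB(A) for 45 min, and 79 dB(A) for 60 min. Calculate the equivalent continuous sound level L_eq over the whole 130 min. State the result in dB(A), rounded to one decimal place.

The energy average is taken in the linear domain: L_eq = 10·log₁₀[(Σ tᵢ·10^(Lᵢ/10))/T], T = 130 min.
Σ tᵢ·10^(Lᵢ/10) = 15·10^(70/10) + 10·10^(70/10) + 45·10^(87/10) + 60·10^(79/10) = 2.757e+10.
L_eq = 10·log₁₀(2.757e+10/130) = 83.26 dB(A).

83.3 dB(A)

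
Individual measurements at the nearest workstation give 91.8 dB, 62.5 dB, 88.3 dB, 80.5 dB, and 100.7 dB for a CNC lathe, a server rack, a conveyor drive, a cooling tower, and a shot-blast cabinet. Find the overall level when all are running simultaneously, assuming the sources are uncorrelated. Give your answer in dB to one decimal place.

For uncorrelated sources the intensities add, so convert each level to linear form, sum, and take 10·log₁₀ of the total.
Σ 10^(L/10) = 10^(91.8/10) + 10^(62.5/10) + 10^(88.3/10) + 10^(80.5/10) + 10^(100.7/10) = 1.405e+10.
L_total = 10·log₁₀(1.405e+10) = 101.48 dB.

101.5 dB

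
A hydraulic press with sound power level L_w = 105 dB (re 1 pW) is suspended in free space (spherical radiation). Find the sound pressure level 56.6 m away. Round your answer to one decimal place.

The power spreads over a sphere of area 4π·r², so L_p = L_w − 10·log₁₀(4π·r²).
4π·r² = 4.026e+04 m², 10·log₁₀ of that is 46.048 dB.
L_p = 105 − 46.048 = 58.95 dB.

59.0 dB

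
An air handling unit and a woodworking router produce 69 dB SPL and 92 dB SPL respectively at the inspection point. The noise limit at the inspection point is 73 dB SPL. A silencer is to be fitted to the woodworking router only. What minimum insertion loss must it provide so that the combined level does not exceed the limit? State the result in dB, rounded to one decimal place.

21.2 dB

Everything except the woodworking router sums to 10^(69/10) = 7.943e+06 in linear terms, 69.00 dB SPL.
The limit corresponds to 10^(73/10) = 1.995e+07; subtracting the fixed part leaves 1.201e+07 for the woodworking router, i.e. 70.80 dB SPL.
Required insertion loss = 92 − 70.80 = 21.20 dB.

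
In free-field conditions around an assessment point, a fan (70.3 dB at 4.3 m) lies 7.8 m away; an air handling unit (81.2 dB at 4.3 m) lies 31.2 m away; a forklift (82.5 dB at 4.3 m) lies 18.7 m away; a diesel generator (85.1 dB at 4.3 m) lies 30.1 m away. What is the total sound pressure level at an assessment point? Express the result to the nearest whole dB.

73 dB

Propagate each source to the receiver with L = L_ref − 20·log₁₀(r/r_ref), then add intensities.
fan: 70.3 − 20·log₁₀(7.8/4.3) = 70.3 − 5.17 = 65.13 dB.
air handling unit: 81.2 − 20·log₁₀(31.2/4.3) = 81.2 − 17.21 = 63.99 dB.
forklift: 82.5 − 20·log₁₀(18.7/4.3) = 82.5 − 12.77 = 69.73 dB.
diesel generator: 85.1 − 20·log₁₀(30.1/4.3) = 85.1 − 16.90 = 68.20 dB.
Σ 10^(L/10) = 2.177e+07 → L_total = 10·log₁₀(2.177e+07) = 73.38 dB.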